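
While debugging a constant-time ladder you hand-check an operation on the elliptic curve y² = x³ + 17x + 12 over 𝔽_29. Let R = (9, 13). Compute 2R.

tangent at (9, 13): λ = (3·9² + 17)/(2·13) ≡ 28/26. 26⁻¹ ≡ 19 (mod 29), so λ ≡ 28·19 ≡ 10.
  x = λ² - 9 - 9 = 100 - 18 ≡ 24; y = λ·(9 - 24) - 13 ≡ 11. → (24, 11)

(24, 11)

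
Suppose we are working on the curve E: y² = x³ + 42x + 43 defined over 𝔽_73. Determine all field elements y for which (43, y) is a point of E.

none

x³ + 42x + 43 = 81356 ≡ 34 (mod 73).
34 is a non-residue mod 73; no y exists.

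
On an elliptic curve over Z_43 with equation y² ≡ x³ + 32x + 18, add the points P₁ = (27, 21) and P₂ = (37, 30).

(27, 21) + (37, 30). λ = (30 - 21)/(37 - 27) ≡ 9/10 mod 43. 10⁻¹ ≡ 13 (mod 43), so λ ≡ 31.
  x = λ² - 27 - 37 = 961 - 64 ≡ 37; y = λ·(27 - 37) - 21 ≡ 13. → (37, 13)

(37, 13)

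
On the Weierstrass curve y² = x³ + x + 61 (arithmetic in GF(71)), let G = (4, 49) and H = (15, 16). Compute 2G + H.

(35, 67)

First 2G:
Repeated addition: build up to 2G.
2G: tangent at (4, 49): λ = (3·4² + 1)/(2·49) ≡ 49/27. 27⁻¹ ≡ 50 (mod 71), so λ ≡ 49·50 ≡ 36.
  x = λ² - 4 - 4 = 1296 - 8 ≡ 10; y = λ·(4 - 10) - 49 ≡ 19. → (10, 19)
2G = (10, 19).
Finally 2G + H:
(10, 19) + (15, 16). λ = (16 - 19)/(15 - 10) ≡ 68/5 mod 71. 5⁻¹ ≡ 57 (mod 71) since 5·57 = 285 ≡ 1, so λ ≡ 42.
  x = λ² - 10 - 15 = 1764 - 25 ≡ 35; y = λ·(10 - 35) - 19 ≡ 67. → (35, 67)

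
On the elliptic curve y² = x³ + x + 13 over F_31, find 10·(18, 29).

Write Q = (18, 29).
Double-and-add on 10 = (1010)₂. Start with Q = (18, 29) for the leading 1-bit.
double: tangent at (18, 29): λ = (3·18² + 1)/(2·29) ≡ 12/27. 27⁻¹ ≡ 23 (mod 31) since 27·23 = 621 ≡ 1, so λ ≡ 12·23 ≡ 28.
  x = λ² - 18 - 18 = 784 - 36 ≡ 4; y = λ·(18 - 4) - 29 ≡ 22. → (4, 22)
double: tangent at (4, 22): λ = (3·4² + 1)/(2·22) ≡ 18/13. 13⁻¹ ≡ 12 (mod 31), so λ ≡ 18·12 ≡ 30.
  x = λ² - 4 - 4 = 900 - 8 ≡ 24; y = λ·(4 - 24) - 22 ≡ 29. → (24, 29)
add Q: (24, 29) + (18, 29). λ = (29 - 29)/(18 - 24) ≡ 0/25 mod 31. 25⁻¹ ≡ 5 (mod 31), so λ ≡ 0.
  x = λ² - 24 - 18 = 0 - 42 ≡ 20; y = λ·(24 - 20) - 29 ≡ 2. → (20, 2)
double: tangent at (20, 2): λ = (3·20² + 1)/(2·2) ≡ 23/4. 4⁻¹ ≡ 8 (mod 31), so λ ≡ 23·8 ≡ 29.
  x = λ² - 20 - 20 = 841 - 40 ≡ 26; y = λ·(20 - 26) - 2 ≡ 10. → (26, 10)

(26, 10)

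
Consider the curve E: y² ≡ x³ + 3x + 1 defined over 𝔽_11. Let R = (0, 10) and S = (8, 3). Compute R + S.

(6, 9)

(0, 10) + (8, 3). λ = (3 - 10)/(8 - 0) ≡ 4/8 mod 11. 8⁻¹ ≡ 7 (mod 11), so λ ≡ 6.
  x = λ² - 0 - 8 = 36 - 8 ≡ 6; y = λ·(0 - 6) - 10 ≡ 9. → (6, 9)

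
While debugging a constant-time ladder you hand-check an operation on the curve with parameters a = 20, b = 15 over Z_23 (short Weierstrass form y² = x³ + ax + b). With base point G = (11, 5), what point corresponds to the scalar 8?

Double-and-add on 8 = (1000)₂. Start with G = (11, 5) for the leading 1-bit.
double: tangent at (11, 5): λ = (3·11² + 20)/(2·5) ≡ 15/10. 10⁻¹ ≡ 7 (mod 23), so λ ≡ 15·7 ≡ 13.
  x = λ² - 11 - 11 = 169 - 22 ≡ 9; y = λ·(11 - 9) - 5 ≡ 21. → (9, 21)
double: tangent at (9, 21): λ = (3·9² + 20)/(2·21) ≡ 10/19. 19⁻¹ ≡ 17 (mod 23) since 19·17 = 323 ≡ 1, so λ ≡ 10·17 ≡ 9.
  x = λ² - 9 - 9 = 81 - 18 ≡ 17; y = λ·(9 - 17) - 21 ≡ 22. → (17, 22)
double: tangent at (17, 22): λ = (3·17² + 20)/(2·22) ≡ 13/21. 21⁻¹ ≡ 11 (mod 23), so λ ≡ 13·11 ≡ 5.
  x = λ² - 17 - 17 = 25 - 34 ≡ 14; y = λ·(17 - 14) - 22 ≡ 16. → (14, 16)

(14, 16)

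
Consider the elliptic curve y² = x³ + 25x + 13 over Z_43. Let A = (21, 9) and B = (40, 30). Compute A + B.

(13, 27)

(21, 9) + (40, 30). λ = (30 - 9)/(40 - 21) ≡ 21/19 mod 43. 19⁻¹ ≡ 34 (mod 43) since 19·34 = 646 ≡ 1, so λ ≡ 26.
  x = λ² - 21 - 40 = 676 - 61 ≡ 13; y = λ·(21 - 13) - 9 ≡ 27. → (13, 27)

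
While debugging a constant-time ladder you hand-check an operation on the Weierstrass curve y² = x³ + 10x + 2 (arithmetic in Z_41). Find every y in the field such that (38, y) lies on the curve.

none

x³ + 10x + 2 = 55254 ≡ 27 (mod 41).
27 is a non-residue mod 41; no y exists.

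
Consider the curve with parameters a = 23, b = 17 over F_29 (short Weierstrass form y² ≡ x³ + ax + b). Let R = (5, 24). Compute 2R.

(6, 9)

tangent at (5, 24): λ = (3·5² + 23)/(2·24) ≡ 11/19. 19⁻¹ ≡ 26 (mod 29) since 19·26 = 494 ≡ 1, so λ ≡ 11·26 ≡ 25.
  x = λ² - 5 - 5 = 625 - 10 ≡ 6; y = λ·(5 - 6) - 24 ≡ 9. → (6, 9)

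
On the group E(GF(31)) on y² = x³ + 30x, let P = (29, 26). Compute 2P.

tangent at (29, 26): λ = (3·29² + 30)/(2·26) ≡ 11/21. 21⁻¹ ≡ 3 (mod 31) since 21·3 = 63 ≡ 1, so λ ≡ 11·3 ≡ 2.
  x = λ² - 29 - 29 = 4 - 58 ≡ 8; y = λ·(29 - 8) - 26 ≡ 16. → (8, 16)

(8, 16)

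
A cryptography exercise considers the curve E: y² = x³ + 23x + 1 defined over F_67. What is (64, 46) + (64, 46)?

(10, 62)

tangent at (64, 46): λ = (3·64² + 23)/(2·46) ≡ 50/25. 25⁻¹ ≡ 59 (mod 67) since 25·59 = 1475 ≡ 1, so λ ≡ 50·59 ≡ 2.
  x = λ² - 64 - 64 = 4 - 128 ≡ 10; y = λ·(64 - 10) - 46 ≡ 62. → (10, 62)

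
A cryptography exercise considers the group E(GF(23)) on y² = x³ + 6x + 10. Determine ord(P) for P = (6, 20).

11

2P: tangent at (6, 20): λ = (3·6² + 6)/(2·20) ≡ 22/17. 17⁻¹ ≡ 19 (mod 23), so λ ≡ 22·19 ≡ 4.
  x = λ² - 6 - 6 = 16 - 12 ≡ 4; y = λ·(6 - 4) - 20 ≡ 11. → (4, 11)
3P: (4, 11) + (6, 20). λ = (20 - 11)/(6 - 4) ≡ 9/2 mod 23. 2⁻¹ ≡ 12 (mod 23) since 2·12 = 24 ≡ 1, so λ ≡ 16.
  x = λ² - 4 - 6 = 256 - 10 ≡ 16; y = λ·(4 - 16) - 11 ≡ 4. → (16, 4)
4P: (16, 4) + (6, 20). λ = (20 - 4)/(6 - 16) ≡ 16/13 mod 23. 13⁻¹ ≡ 16 (mod 23), so λ ≡ 3.
  x = λ² - 16 - 6 = 9 - 22 ≡ 10; y = λ·(16 - 10) - 4 ≡ 14. → (10, 14)
5P: (10, 14) + (6, 20). λ = (20 - 14)/(6 - 10) ≡ 6/19 mod 23. 19⁻¹ ≡ 17 (mod 23) since 19·17 = 323 ≡ 1, so λ ≡ 10.
  x = λ² - 10 - 6 = 100 - 16 ≡ 15; y = λ·(10 - 15) - 14 ≡ 5. → (15, 5)
6P: (15, 5) + (6, 20). λ = (20 - 5)/(6 - 15) ≡ 15/14 mod 23. 14⁻¹ ≡ 5 (mod 23) since 14·5 = 70 ≡ 1, so λ ≡ 6.
  x = λ² - 15 - 6 = 36 - 21 ≡ 15; y = λ·(15 - 15) - 5 ≡ 18. → (15, 18)
7P: (15, 18) + (6, 20). λ = (20 - 18)/(6 - 15) ≡ 2/14 mod 23. 14⁻¹ ≡ 5 (mod 23), so λ ≡ 10.
  x = λ² - 15 - 6 = 100 - 21 ≡ 10; y = λ·(15 - 10) - 18 ≡ 9. → (10, 9)
8P: (10, 9) + (6, 20). λ = (20 - 9)/(6 - 10) ≡ 11/19 mod 23. 19⁻¹ ≡ 17 (mod 23), so λ ≡ 3.
  x = λ² - 10 - 6 = 9 - 16 ≡ 16; y = λ·(10 - 16) - 9 ≡ 19. → (16, 19)
9P: (16, 19) + (6, 20). λ = (20 - 19)/(6 - 16) ≡ 1/13 mod 23. 13⁻¹ ≡ 16 (mod 23), so λ ≡ 16.
  x = λ² - 16 - 6 = 256 - 22 ≡ 4; y = λ·(16 - 4) - 19 ≡ 12. → (4, 12)
10P: (4, 12) + (6, 20). λ = (20 - 12)/(6 - 4) ≡ 8/2 mod 23. 2⁻¹ ≡ 12 (mod 23), so λ ≡ 4.
  x = λ² - 4 - 6 = 16 - 10 ≡ 6; y = λ·(4 - 6) - 12 ≡ 3. → (6, 3)
11P: (6, 3) + (6, 20): same x and y₁ ≡ -y₂, so the sum is the point at infinity.
11P = the point at infinity, so the order is 11.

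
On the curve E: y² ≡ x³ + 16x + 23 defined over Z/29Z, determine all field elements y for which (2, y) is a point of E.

11, 18

x³ + 16x + 23 = 63 ≡ 5 (mod 29).
Square roots of 5 mod 29: 11 and 18 (since 11² = 121 ≡ 5).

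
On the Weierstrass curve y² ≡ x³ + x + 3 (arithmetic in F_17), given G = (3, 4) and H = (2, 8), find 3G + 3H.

(8, 9)

First 3G:
Repeated addition: build up to 3G.
2G: tangent at (3, 4): λ = (3·3² + 1)/(2·4) ≡ 11/8. 8⁻¹ ≡ 15 (mod 17), so λ ≡ 11·15 ≡ 12.
  x = λ² - 3 - 3 = 144 - 6 ≡ 2; y = λ·(3 - 2) - 4 ≡ 8. → (2, 8)
3G: (2, 8) + (3, 4). λ = (4 - 8)/(3 - 2) ≡ 13/1 mod 17. 1⁻¹ ≡ 1 (mod 17) since 1·1 = 1 ≡ 1, so λ ≡ 13.
  x = λ² - 2 - 3 = 169 - 5 ≡ 11; y = λ·(2 - 11) - 8 ≡ 11. → (11, 11)
3G = (11, 11).
Next 3H:
Repeated addition: build up to 3H.
2H: tangent at (2, 8): λ = (3·2² + 1)/(2·8) ≡ 13/16. 16⁻¹ ≡ 16 (mod 17) since 16·16 = 256 ≡ 1, so λ ≡ 13·16 ≡ 4.
  x = λ² - 2 - 2 = 16 - 4 ≡ 12; y = λ·(2 - 12) - 8 ≡ 3. → (12, 3)
3H: (12, 3) + (2, 8). λ = (8 - 3)/(2 - 12) ≡ 5/7 mod 17. 7⁻¹ ≡ 5 (mod 17), so λ ≡ 8.
  x = λ² - 12 - 2 = 64 - 14 ≡ 16; y = λ·(12 - 16) - 3 ≡ 16. → (16, 16)
3H = (16, 16).
Finally 3G + 3H:
(11, 11) + (16, 16). λ = (16 - 11)/(16 - 11) ≡ 5/5 mod 17. 5⁻¹ ≡ 7 (mod 17), so λ ≡ 1.
  x = λ² - 11 - 16 = 1 - 27 ≡ 8; y = λ·(11 - 8) - 11 ≡ 9. → (8, 9)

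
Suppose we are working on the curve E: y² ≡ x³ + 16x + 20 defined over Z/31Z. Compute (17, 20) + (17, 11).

O

The two points share x = 17 and their y-coordinates satisfy 20 + 11 ≡ 0 (mod 31), so they are inverses. Their sum is O.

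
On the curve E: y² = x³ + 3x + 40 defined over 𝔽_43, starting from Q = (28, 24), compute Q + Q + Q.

(17, 39)

Repeated addition: build up to 3Q.
2Q: tangent at (28, 24): λ = (3·28² + 3)/(2·24) ≡ 33/5. 5⁻¹ ≡ 26 (mod 43), so λ ≡ 33·26 ≡ 41.
  x = λ² - 28 - 28 = 1681 - 56 ≡ 34; y = λ·(28 - 34) - 24 ≡ 31. → (34, 31)
3Q: (34, 31) + (28, 24). λ = (24 - 31)/(28 - 34) ≡ 36/37 mod 43. 37⁻¹ ≡ 7 (mod 43) since 37·7 = 259 ≡ 1, so λ ≡ 37.
  x = λ² - 34 - 28 = 1369 - 62 ≡ 17; y = λ·(34 - 17) - 31 ≡ 39. → (17, 39)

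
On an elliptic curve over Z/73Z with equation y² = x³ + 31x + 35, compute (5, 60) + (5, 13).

O

The two points share x = 5 and their y-coordinates satisfy 60 + 13 ≡ 0 (mod 73), so they are inverses. Their sum is ∞.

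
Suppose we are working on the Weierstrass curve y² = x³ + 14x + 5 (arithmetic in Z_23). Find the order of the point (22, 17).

7

2P: tangent at (22, 17): λ = (3·22² + 14)/(2·17) ≡ 17/11. 11⁻¹ ≡ 21 (mod 23), so λ ≡ 17·21 ≡ 12.
  x = λ² - 22 - 22 = 144 - 44 ≡ 8; y = λ·(22 - 8) - 17 ≡ 13. → (8, 13)
3P: (8, 13) + (22, 17). λ = (17 - 13)/(22 - 8) ≡ 4/14 mod 23. 14⁻¹ ≡ 5 (mod 23) since 14·5 = 70 ≡ 1, so λ ≡ 20.
  x = λ² - 8 - 22 = 400 - 30 ≡ 2; y = λ·(8 - 2) - 13 ≡ 15. → (2, 15)
4P: (2, 15) + (22, 17). λ = (17 - 15)/(22 - 2) ≡ 2/20 mod 23. 20⁻¹ ≡ 15 (mod 23), so λ ≡ 7.
  x = λ² - 2 - 22 = 49 - 24 ≡ 2; y = λ·(2 - 2) - 15 ≡ 8. → (2, 8)
5P: (2, 8) + (22, 17). λ = (17 - 8)/(22 - 2) ≡ 9/20 mod 23. 20⁻¹ ≡ 15 (mod 23) since 20·15 = 300 ≡ 1, so λ ≡ 20.
  x = λ² - 2 - 22 = 400 - 24 ≡ 8; y = λ·(2 - 8) - 8 ≡ 10. → (8, 10)
6P: (8, 10) + (22, 17). λ = (17 - 10)/(22 - 8) ≡ 7/14 mod 23. 14⁻¹ ≡ 5 (mod 23), so λ ≡ 12.
  x = λ² - 8 - 22 = 144 - 30 ≡ 22; y = λ·(8 - 22) - 10 ≡ 6. → (22, 6)
7P: (22, 6) + (22, 17): same x and y₁ ≡ -y₂, so the sum is O.
7P = O, so the order is 7.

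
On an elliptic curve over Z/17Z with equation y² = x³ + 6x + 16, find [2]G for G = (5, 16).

tangent at (5, 16): λ = (3·5² + 6)/(2·16) ≡ 13/15. 15⁻¹ ≡ 8 (mod 17), so λ ≡ 13·8 ≡ 2.
  x = λ² - 5 - 5 = 4 - 10 ≡ 11; y = λ·(5 - 11) - 16 ≡ 6. → (11, 6)

(11, 6)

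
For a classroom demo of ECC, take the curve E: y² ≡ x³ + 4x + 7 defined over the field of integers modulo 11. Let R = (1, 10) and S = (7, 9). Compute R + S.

(1, 10) + (7, 9). λ = (9 - 10)/(7 - 1) ≡ 10/6 mod 11. 6⁻¹ ≡ 2 (mod 11) since 6·2 = 12 ≡ 1, so λ ≡ 9.
  x = λ² - 1 - 7 = 81 - 8 ≡ 7; y = λ·(1 - 7) - 10 ≡ 2. → (7, 2)

(7, 2)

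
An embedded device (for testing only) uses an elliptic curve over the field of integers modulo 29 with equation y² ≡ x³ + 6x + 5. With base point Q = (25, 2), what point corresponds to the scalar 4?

(24, 13)

Double-and-add on 4 = (100)₂. Start with Q = (25, 2) for the leading 1-bit.
double: tangent at (25, 2): λ = (3·25² + 6)/(2·2) ≡ 25/4. 4⁻¹ ≡ 22 (mod 29), so λ ≡ 25·22 ≡ 28.
  x = λ² - 25 - 25 = 784 - 50 ≡ 9; y = λ·(25 - 9) - 2 ≡ 11. → (9, 11)
double: tangent at (9, 11): λ = (3·9² + 6)/(2·11) ≡ 17/22. 22⁻¹ ≡ 4 (mod 29), so λ ≡ 17·4 ≡ 10.
  x = λ² - 9 - 9 = 100 - 18 ≡ 24; y = λ·(9 - 24) - 11 ≡ 13. → (24, 13)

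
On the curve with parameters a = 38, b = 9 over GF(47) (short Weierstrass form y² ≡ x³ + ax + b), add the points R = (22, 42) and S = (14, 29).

(22, 42) + (14, 29). λ = (29 - 42)/(14 - 22) ≡ 34/39 mod 47. 39⁻¹ ≡ 41 (mod 47), so λ ≡ 31.
  x = λ² - 22 - 14 = 961 - 36 ≡ 32; y = λ·(22 - 32) - 42 ≡ 24. → (32, 24)

(32, 24)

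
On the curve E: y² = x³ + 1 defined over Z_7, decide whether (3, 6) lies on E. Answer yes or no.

y² = 6² ≡ 1; x³ + 0x + 1 = 28 ≡ 0 (mod 7). 1 ≠ 0.

no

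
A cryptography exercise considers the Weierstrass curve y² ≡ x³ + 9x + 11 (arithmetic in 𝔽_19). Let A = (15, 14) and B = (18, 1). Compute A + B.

(9, 17)

(15, 14) + (18, 1). λ = (1 - 14)/(18 - 15) ≡ 6/3 mod 19. 3⁻¹ ≡ 13 (mod 19), so λ ≡ 2.
  x = λ² - 15 - 18 = 4 - 33 ≡ 9; y = λ·(15 - 9) - 14 ≡ 17. → (9, 17)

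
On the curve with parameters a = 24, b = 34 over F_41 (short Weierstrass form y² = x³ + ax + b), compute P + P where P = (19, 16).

tangent at (19, 16): λ = (3·19² + 24)/(2·16) ≡ 0/32. 32⁻¹ ≡ 9 (mod 41), so λ ≡ 0·9 ≡ 0.
  x = λ² - 19 - 19 = 0 - 38 ≡ 3; y = λ·(19 - 3) - 16 ≡ 25. → (3, 25)

(3, 25)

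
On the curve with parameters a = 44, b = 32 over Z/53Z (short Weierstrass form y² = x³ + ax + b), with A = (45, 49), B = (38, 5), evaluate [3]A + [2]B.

(19, 25)

First 3A:
Repeated addition: build up to 3A.
2A: tangent at (45, 49): λ = (3·45² + 44)/(2·49) ≡ 24/45. 45⁻¹ ≡ 33 (mod 53), so λ ≡ 24·33 ≡ 50.
  x = λ² - 45 - 45 = 2500 - 90 ≡ 25; y = λ·(45 - 25) - 49 ≡ 50. → (25, 50)
3A: (25, 50) + (45, 49). λ = (49 - 50)/(45 - 25) ≡ 52/20 mod 53. 20⁻¹ ≡ 8 (mod 53) since 20·8 = 160 ≡ 1, so λ ≡ 45.
  x = λ² - 25 - 45 = 2025 - 70 ≡ 47; y = λ·(25 - 47) - 50 ≡ 20. → (47, 20)
3A = (47, 20).
Next 2B:
Repeated addition: build up to 2B.
2B: tangent at (38, 5): λ = (3·38² + 44)/(2·5) ≡ 30/10. 10⁻¹ ≡ 16 (mod 53) since 10·16 = 160 ≡ 1, so λ ≡ 30·16 ≡ 3.
  x = λ² - 38 - 38 = 9 - 76 ≡ 39; y = λ·(38 - 39) - 5 ≡ 45. → (39, 45)
2B = (39, 45).
Finally 3A + 2B:
(47, 20) + (39, 45). λ = (45 - 20)/(39 - 47) ≡ 25/45 mod 53. 45⁻¹ ≡ 33 (mod 53) since 45·33 = 1485 ≡ 1, so λ ≡ 30.
  x = λ² - 47 - 39 = 900 - 86 ≡ 19; y = λ·(47 - 19) - 20 ≡ 25. → (19, 25)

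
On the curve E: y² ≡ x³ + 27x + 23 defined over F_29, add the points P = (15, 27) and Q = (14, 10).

(15, 27) + (14, 10). λ = (10 - 27)/(14 - 15) ≡ 12/28 mod 29. 28⁻¹ ≡ 28 (mod 29), so λ ≡ 17.
  x = λ² - 15 - 14 = 289 - 29 ≡ 28; y = λ·(15 - 28) - 27 ≡ 13. → (28, 13)

(28, 13)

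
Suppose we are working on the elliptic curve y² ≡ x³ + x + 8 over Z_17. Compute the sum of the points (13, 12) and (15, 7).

(13, 12) + (15, 7). λ = (7 - 12)/(15 - 13) ≡ 12/2 mod 17. 2⁻¹ ≡ 9 (mod 17) since 2·9 = 18 ≡ 1, so λ ≡ 6.
  x = λ² - 13 - 15 = 36 - 28 ≡ 8; y = λ·(13 - 8) - 12 ≡ 1. → (8, 1)

(8, 1)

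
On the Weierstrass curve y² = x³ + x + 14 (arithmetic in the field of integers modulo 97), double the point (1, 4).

(71, 58)

tangent at (1, 4): λ = (3·1² + 1)/(2·4) ≡ 4/8. 8⁻¹ ≡ 85 (mod 97), so λ ≡ 4·85 ≡ 49.
  x = λ² - 1 - 1 = 2401 - 2 ≡ 71; y = λ·(1 - 71) - 4 ≡ 58. → (71, 58)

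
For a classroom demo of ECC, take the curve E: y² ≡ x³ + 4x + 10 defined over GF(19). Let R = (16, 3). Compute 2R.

(10, 9)

tangent at (16, 3): λ = (3·16² + 4)/(2·3) ≡ 12/6. 6⁻¹ ≡ 16 (mod 19), so λ ≡ 12·16 ≡ 2.
  x = λ² - 16 - 16 = 4 - 32 ≡ 10; y = λ·(16 - 10) - 3 ≡ 9. → (10, 9)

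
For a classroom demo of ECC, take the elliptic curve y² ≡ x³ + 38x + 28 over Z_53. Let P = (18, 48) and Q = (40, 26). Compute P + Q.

(49, 36)

(18, 48) + (40, 26). λ = (26 - 48)/(40 - 18) ≡ 31/22 mod 53. 22⁻¹ ≡ 41 (mod 53) since 22·41 = 902 ≡ 1, so λ ≡ 52.
  x = λ² - 18 - 40 = 2704 - 58 ≡ 49; y = λ·(18 - 49) - 48 ≡ 36. → (49, 36)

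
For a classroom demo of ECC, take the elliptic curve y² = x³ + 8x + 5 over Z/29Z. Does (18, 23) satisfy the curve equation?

yes

y² = 23² ≡ 7; x³ + 8x + 5 = 5981 ≡ 7 (mod 29). 7 = 7.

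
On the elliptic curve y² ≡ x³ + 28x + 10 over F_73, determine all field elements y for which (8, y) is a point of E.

x³ + 28x + 10 = 746 ≡ 16 (mod 73).
Square roots of 16 mod 73: 4 and 69 (since 4² = 16 ≡ 16).

4, 69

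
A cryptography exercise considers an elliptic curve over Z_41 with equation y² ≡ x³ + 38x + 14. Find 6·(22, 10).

Write P = (22, 10).
Double-and-add on 6 = (110)₂. Start with P = (22, 10) for the leading 1-bit.
double: tangent at (22, 10): λ = (3·22² + 38)/(2·10) ≡ 14/20. 20⁻¹ ≡ 39 (mod 41), so λ ≡ 14·39 ≡ 13.
  x = λ² - 22 - 22 = 169 - 44 ≡ 2; y = λ·(22 - 2) - 10 ≡ 4. → (2, 4)
add P: (2, 4) + (22, 10). λ = (10 - 4)/(22 - 2) ≡ 6/20 mod 41. 20⁻¹ ≡ 39 (mod 41), so λ ≡ 29.
  x = λ² - 2 - 22 = 841 - 24 ≡ 38; y = λ·(2 - 38) - 4 ≡ 18. → (38, 18)
double: tangent at (38, 18): λ = (3·38² + 38)/(2·18) ≡ 24/36. 36⁻¹ ≡ 8 (mod 41), so λ ≡ 24·8 ≡ 28.
  x = λ² - 38 - 38 = 784 - 76 ≡ 11; y = λ·(38 - 11) - 18 ≡ 0. → (11, 0)

(11, 0)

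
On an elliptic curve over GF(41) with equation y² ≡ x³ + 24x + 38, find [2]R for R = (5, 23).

(36, 11)

tangent at (5, 23): λ = (3·5² + 24)/(2·23) ≡ 17/5. 5⁻¹ ≡ 33 (mod 41), so λ ≡ 17·33 ≡ 28.
  x = λ² - 5 - 5 = 784 - 10 ≡ 36; y = λ·(5 - 36) - 23 ≡ 11. → (36, 11)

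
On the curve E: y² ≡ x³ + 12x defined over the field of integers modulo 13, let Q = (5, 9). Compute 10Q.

Repeated addition: build up to 10Q.
2Q: tangent at (5, 9): λ = (3·5² + 12)/(2·9) ≡ 9/5. 5⁻¹ ≡ 8 (mod 13) since 5·8 = 40 ≡ 1, so λ ≡ 9·8 ≡ 7.
  x = λ² - 5 - 5 = 49 - 10 ≡ 0; y = λ·(5 - 0) - 9 ≡ 0. → (0, 0)
3Q: (0, 0) + (5, 9). λ = (9 - 0)/(5 - 0) ≡ 9/5 mod 13. 5⁻¹ ≡ 8 (mod 13) since 5·8 = 40 ≡ 1, so λ ≡ 7.
  x = λ² - 0 - 5 = 49 - 5 ≡ 5; y = λ·(0 - 5) - 0 ≡ 4. → (5, 4)
4Q: (5, 4) + (5, 9): same x and y₁ ≡ -y₂, so the sum is the point at infinity.
5Q: the point at infinity + (5, 9) = (5, 9) (identity).
6Q: tangent at (5, 9): λ = (3·5² + 12)/(2·9) ≡ 9/5. 5⁻¹ ≡ 8 (mod 13) since 5·8 = 40 ≡ 1, so λ ≡ 9·8 ≡ 7.
  x = λ² - 5 - 5 = 49 - 10 ≡ 0; y = λ·(5 - 0) - 9 ≡ 0. → (0, 0)
7Q: (0, 0) + (5, 9). λ = (9 - 0)/(5 - 0) ≡ 9/5 mod 13. 5⁻¹ ≡ 8 (mod 13), so λ ≡ 7.
  x = λ² - 0 - 5 = 49 - 5 ≡ 5; y = λ·(0 - 5) - 0 ≡ 4. → (5, 4)
8Q: (5, 4) + (5, 9): same x and y₁ ≡ -y₂, so the sum is the point at infinity.
9Q: the point at infinity + (5, 9) = (5, 9) (identity).
10Q: tangent at (5, 9): λ = (3·5² + 12)/(2·9) ≡ 9/5. 5⁻¹ ≡ 8 (mod 13), so λ ≡ 9·8 ≡ 7.
  x = λ² - 5 - 5 = 49 - 10 ≡ 0; y = λ·(5 - 0) - 9 ≡ 0. → (0, 0)

(0, 0)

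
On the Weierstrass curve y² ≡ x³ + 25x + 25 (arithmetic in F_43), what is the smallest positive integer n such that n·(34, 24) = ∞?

4

2P: tangent at (34, 24): λ = (3·34² + 25)/(2·24) ≡ 10/5. 5⁻¹ ≡ 26 (mod 43), so λ ≡ 10·26 ≡ 2.
  x = λ² - 34 - 34 = 4 - 68 ≡ 22; y = λ·(34 - 22) - 24 ≡ 0. → (22, 0)
3P: (22, 0) + (34, 24). λ = (24 - 0)/(34 - 22) ≡ 24/12 mod 43. 12⁻¹ ≡ 18 (mod 43), so λ ≡ 2.
  x = λ² - 22 - 34 = 4 - 56 ≡ 34; y = λ·(22 - 34) - 0 ≡ 19. → (34, 19)
4P: (34, 19) + (34, 24): same x and y₁ ≡ -y₂, so the sum is ∞.
4P = ∞, so the order is 4.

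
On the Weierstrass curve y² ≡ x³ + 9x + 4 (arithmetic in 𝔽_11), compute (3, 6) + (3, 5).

The two points share x = 3 and their y-coordinates satisfy 6 + 5 ≡ 0 (mod 11), so they are inverses. Their sum is O.

O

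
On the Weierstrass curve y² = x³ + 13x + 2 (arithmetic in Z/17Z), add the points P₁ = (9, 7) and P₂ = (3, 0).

(4, 13)

(9, 7) + (3, 0). λ = (0 - 7)/(3 - 9) ≡ 10/11 mod 17. 11⁻¹ ≡ 14 (mod 17) since 11·14 = 154 ≡ 1, so λ ≡ 4.
  x = λ² - 9 - 3 = 16 - 12 ≡ 4; y = λ·(9 - 4) - 7 ≡ 13. → (4, 13)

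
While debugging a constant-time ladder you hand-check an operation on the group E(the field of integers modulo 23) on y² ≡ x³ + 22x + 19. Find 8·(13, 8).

Write G = (13, 8).
Double-and-add on 8 = (1000)₂. Start with G = (13, 8) for the leading 1-bit.
double: tangent at (13, 8): λ = (3·13² + 22)/(2·8) ≡ 0/16. 16⁻¹ ≡ 13 (mod 23), so λ ≡ 0·13 ≡ 0.
  x = λ² - 13 - 13 = 0 - 26 ≡ 20; y = λ·(13 - 20) - 8 ≡ 15. → (20, 15)
double: tangent at (20, 15): λ = (3·20² + 22)/(2·15) ≡ 3/7. 7⁻¹ ≡ 10 (mod 23), so λ ≡ 3·10 ≡ 7.
  x = λ² - 20 - 20 = 49 - 40 ≡ 9; y = λ·(20 - 9) - 15 ≡ 16. → (9, 16)
double: tangent at (9, 16): λ = (3·9² + 22)/(2·16) ≡ 12/9. 9⁻¹ ≡ 18 (mod 23) since 9·18 = 162 ≡ 1, so λ ≡ 12·18 ≡ 9.
  x = λ² - 9 - 9 = 81 - 18 ≡ 17; y = λ·(9 - 17) - 16 ≡ 4. → (17, 4)

(17, 4)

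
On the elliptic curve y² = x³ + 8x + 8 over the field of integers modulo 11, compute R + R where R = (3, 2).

tangent at (3, 2): λ = (3·3² + 8)/(2·2) ≡ 2/4. 4⁻¹ ≡ 3 (mod 11), so λ ≡ 2·3 ≡ 6.
  x = λ² - 3 - 3 = 36 - 6 ≡ 8; y = λ·(3 - 8) - 2 ≡ 1. → (8, 1)

(8, 1)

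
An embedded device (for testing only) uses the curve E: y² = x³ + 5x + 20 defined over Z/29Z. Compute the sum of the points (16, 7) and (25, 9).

(16, 7) + (25, 9). λ = (9 - 7)/(25 - 16) ≡ 2/9 mod 29. 9⁻¹ ≡ 13 (mod 29) since 9·13 = 117 ≡ 1, so λ ≡ 26.
  x = λ² - 16 - 25 = 676 - 41 ≡ 26; y = λ·(16 - 26) - 7 ≡ 23. → (26, 23)

(26, 23)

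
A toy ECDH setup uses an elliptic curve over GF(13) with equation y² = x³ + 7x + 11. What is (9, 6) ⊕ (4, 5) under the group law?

(9, 6) + (4, 5). λ = (5 - 6)/(4 - 9) ≡ 12/8 mod 13. 8⁻¹ ≡ 5 (mod 13) since 8·5 = 40 ≡ 1, so λ ≡ 8.
  x = λ² - 9 - 4 = 64 - 13 ≡ 12; y = λ·(9 - 12) - 6 ≡ 9. → (12, 9)

(12, 9)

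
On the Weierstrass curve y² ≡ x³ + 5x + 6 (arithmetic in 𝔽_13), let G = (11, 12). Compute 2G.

(8, 8)

tangent at (11, 12): λ = (3·11² + 5)/(2·12) ≡ 4/11. 11⁻¹ ≡ 6 (mod 13) since 11·6 = 66 ≡ 1, so λ ≡ 4·6 ≡ 11.
  x = λ² - 11 - 11 = 121 - 22 ≡ 8; y = λ·(11 - 8) - 12 ≡ 8. → (8, 8)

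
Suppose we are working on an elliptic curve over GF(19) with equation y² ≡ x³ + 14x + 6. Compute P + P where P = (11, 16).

tangent at (11, 16): λ = (3·11² + 14)/(2·16) ≡ 16/13. 13⁻¹ ≡ 3 (mod 19), so λ ≡ 16·3 ≡ 10.
  x = λ² - 11 - 11 = 100 - 22 ≡ 2; y = λ·(11 - 2) - 16 ≡ 17. → (2, 17)

(2, 17)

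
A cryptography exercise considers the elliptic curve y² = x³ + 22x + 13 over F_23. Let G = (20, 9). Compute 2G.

tangent at (20, 9): λ = (3·20² + 22)/(2·9) ≡ 3/18. 18⁻¹ ≡ 9 (mod 23) since 18·9 = 162 ≡ 1, so λ ≡ 3·9 ≡ 4.
  x = λ² - 20 - 20 = 16 - 40 ≡ 22; y = λ·(20 - 22) - 9 ≡ 6. → (22, 6)

(22, 6)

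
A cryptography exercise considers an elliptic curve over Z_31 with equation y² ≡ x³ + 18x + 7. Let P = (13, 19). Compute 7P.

Repeated addition: build up to 7P.
2P: tangent at (13, 19): λ = (3·13² + 18)/(2·19) ≡ 29/7. 7⁻¹ ≡ 9 (mod 31) since 7·9 = 63 ≡ 1, so λ ≡ 29·9 ≡ 13.
  x = λ² - 13 - 13 = 169 - 26 ≡ 19; y = λ·(13 - 19) - 19 ≡ 27. → (19, 27)
3P: (19, 27) + (13, 19). λ = (19 - 27)/(13 - 19) ≡ 23/25 mod 31. 25⁻¹ ≡ 5 (mod 31), so λ ≡ 22.
  x = λ² - 19 - 13 = 484 - 32 ≡ 18; y = λ·(19 - 18) - 27 ≡ 26. → (18, 26)
4P: (18, 26) + (13, 19). λ = (19 - 26)/(13 - 18) ≡ 24/26 mod 31. 26⁻¹ ≡ 6 (mod 31) since 26·6 = 156 ≡ 1, so λ ≡ 20.
  x = λ² - 18 - 13 = 400 - 31 ≡ 28; y = λ·(18 - 28) - 26 ≡ 22. → (28, 22)
5P: (28, 22) + (13, 19). λ = (19 - 22)/(13 - 28) ≡ 28/16 mod 31. 16⁻¹ ≡ 2 (mod 31) since 16·2 = 32 ≡ 1, so λ ≡ 25.
  x = λ² - 28 - 13 = 625 - 41 ≡ 26; y = λ·(28 - 26) - 22 ≡ 28. → (26, 28)
6P: (26, 28) + (13, 19). λ = (19 - 28)/(13 - 26) ≡ 22/18 mod 31. 18⁻¹ ≡ 19 (mod 31), so λ ≡ 15.
  x = λ² - 26 - 13 = 225 - 39 ≡ 0; y = λ·(26 - 0) - 28 ≡ 21. → (0, 21)
7P: (0, 21) + (13, 19). λ = (19 - 21)/(13 - 0) ≡ 29/13 mod 31. 13⁻¹ ≡ 12 (mod 31) since 13·12 = 156 ≡ 1, so λ ≡ 7.
  x = λ² - 0 - 13 = 49 - 13 ≡ 5; y = λ·(0 - 5) - 21 ≡ 6. → (5, 6)

(5, 6)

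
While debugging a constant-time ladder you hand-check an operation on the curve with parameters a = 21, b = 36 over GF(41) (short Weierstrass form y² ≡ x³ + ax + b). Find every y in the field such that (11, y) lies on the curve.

9, 32

x³ + 21x + 36 = 1598 ≡ 40 (mod 41).
Square roots of 40 mod 41: 9 and 32 (since 9² = 81 ≡ 40).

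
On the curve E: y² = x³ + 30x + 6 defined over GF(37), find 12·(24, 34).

(13, 15)

Write Q = (24, 34).
Repeated addition: build up to 12Q.
2Q: tangent at (24, 34): λ = (3·24² + 30)/(2·34) ≡ 19/31. 31⁻¹ ≡ 6 (mod 37), so λ ≡ 19·6 ≡ 3.
  x = λ² - 24 - 24 = 9 - 48 ≡ 35; y = λ·(24 - 35) - 34 ≡ 7. → (35, 7)
3Q: (35, 7) + (24, 34). λ = (34 - 7)/(24 - 35) ≡ 27/26 mod 37. 26⁻¹ ≡ 10 (mod 37), so λ ≡ 11.
  x = λ² - 35 - 24 = 121 - 59 ≡ 25; y = λ·(35 - 25) - 7 ≡ 29. → (25, 29)
4Q: (25, 29) + (24, 34). λ = (34 - 29)/(24 - 25) ≡ 5/36 mod 37. 36⁻¹ ≡ 36 (mod 37), so λ ≡ 32.
  x = λ² - 25 - 24 = 1024 - 49 ≡ 13; y = λ·(25 - 13) - 29 ≡ 22. → (13, 22)
5Q: (13, 22) + (24, 34). λ = (34 - 22)/(24 - 13) ≡ 12/11 mod 37. 11⁻¹ ≡ 27 (mod 37), so λ ≡ 28.
  x = λ² - 13 - 24 = 784 - 37 ≡ 7; y = λ·(13 - 7) - 22 ≡ 35. → (7, 35)
6Q: (7, 35) + (24, 34). λ = (34 - 35)/(24 - 7) ≡ 36/17 mod 37. 17⁻¹ ≡ 24 (mod 37), so λ ≡ 13.
  x = λ² - 7 - 24 = 169 - 31 ≡ 27; y = λ·(7 - 27) - 35 ≡ 1. → (27, 1)
7Q: (27, 1) + (24, 34). λ = (34 - 1)/(24 - 27) ≡ 33/34 mod 37. 34⁻¹ ≡ 12 (mod 37), so λ ≡ 26.
  x = λ² - 27 - 24 = 676 - 51 ≡ 33; y = λ·(27 - 33) - 1 ≡ 28. → (33, 28)
8Q: (33, 28) + (24, 34). λ = (34 - 28)/(24 - 33) ≡ 6/28 mod 37. 28⁻¹ ≡ 4 (mod 37) since 28·4 = 112 ≡ 1, so λ ≡ 24.
  x = λ² - 33 - 24 = 576 - 57 ≡ 1; y = λ·(33 - 1) - 28 ≡ 0. → (1, 0)
9Q: (1, 0) + (24, 34). λ = (34 - 0)/(24 - 1) ≡ 34/23 mod 37. 23⁻¹ ≡ 29 (mod 37), so λ ≡ 24.
  x = λ² - 1 - 24 = 576 - 25 ≡ 33; y = λ·(1 - 33) - 0 ≡ 9. → (33, 9)
10Q: (33, 9) + (24, 34). λ = (34 - 9)/(24 - 33) ≡ 25/28 mod 37. 28⁻¹ ≡ 4 (mod 37), so λ ≡ 26.
  x = λ² - 33 - 24 = 676 - 57 ≡ 27; y = λ·(33 - 27) - 9 ≡ 36. → (27, 36)
11Q: (27, 36) + (24, 34). λ = (34 - 36)/(24 - 27) ≡ 35/34 mod 37. 34⁻¹ ≡ 12 (mod 37) since 34·12 = 408 ≡ 1, so λ ≡ 13.
  x = λ² - 27 - 24 = 169 - 51 ≡ 7; y = λ·(27 - 7) - 36 ≡ 2. → (7, 2)
12Q: (7, 2) + (24, 34). λ = (34 - 2)/(24 - 7) ≡ 32/17 mod 37. 17⁻¹ ≡ 24 (mod 37) since 17·24 = 408 ≡ 1, so λ ≡ 28.
  x = λ² - 7 - 24 = 784 - 31 ≡ 13; y = λ·(7 - 13) - 2 ≡ 15. → (13, 15)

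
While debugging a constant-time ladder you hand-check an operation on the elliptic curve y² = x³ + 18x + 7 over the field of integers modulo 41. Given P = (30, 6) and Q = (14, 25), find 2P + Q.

(2, 25)

First 2P:
Repeated addition: build up to 2P.
2P: tangent at (30, 6): λ = (3·30² + 18)/(2·6) ≡ 12/12. 12⁻¹ ≡ 24 (mod 41) since 12·24 = 288 ≡ 1, so λ ≡ 12·24 ≡ 1.
  x = λ² - 30 - 30 = 1 - 60 ≡ 23; y = λ·(30 - 23) - 6 ≡ 1. → (23, 1)
2P = (23, 1).
Finally 2P + Q:
(23, 1) + (14, 25). λ = (25 - 1)/(14 - 23) ≡ 24/32 mod 41. 32⁻¹ ≡ 9 (mod 41) since 32·9 = 288 ≡ 1, so λ ≡ 11.
  x = λ² - 23 - 14 = 121 - 37 ≡ 2; y = λ·(23 - 2) - 1 ≡ 25. → (2, 25)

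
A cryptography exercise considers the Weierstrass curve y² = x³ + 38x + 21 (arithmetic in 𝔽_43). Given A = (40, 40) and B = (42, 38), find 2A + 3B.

(34, 38)

First 2A:
Repeated addition: build up to 2A.
2A: tangent at (40, 40): λ = (3·40² + 38)/(2·40) ≡ 22/37. 37⁻¹ ≡ 7 (mod 43) since 37·7 = 259 ≡ 1, so λ ≡ 22·7 ≡ 25.
  x = λ² - 40 - 40 = 625 - 80 ≡ 29; y = λ·(40 - 29) - 40 ≡ 20. → (29, 20)
2A = (29, 20).
Next 3B:
Repeated addition: build up to 3B.
2B: tangent at (42, 38): λ = (3·42² + 38)/(2·38) ≡ 41/33. 33⁻¹ ≡ 30 (mod 43), so λ ≡ 41·30 ≡ 26.
  x = λ² - 42 - 42 = 676 - 84 ≡ 33; y = λ·(42 - 33) - 38 ≡ 24. → (33, 24)
3B: (33, 24) + (42, 38). λ = (38 - 24)/(42 - 33) ≡ 14/9 mod 43. 9⁻¹ ≡ 24 (mod 43) since 9·24 = 216 ≡ 1, so λ ≡ 35.
  x = λ² - 33 - 42 = 1225 - 75 ≡ 32; y = λ·(33 - 32) - 24 ≡ 11. → (32, 11)
3B = (32, 11).
Finally 2A + 3B:
(29, 20) + (32, 11). λ = (11 - 20)/(32 - 29) ≡ 34/3 mod 43. 3⁻¹ ≡ 29 (mod 43), so λ ≡ 40.
  x = λ² - 29 - 32 = 1600 - 61 ≡ 34; y = λ·(29 - 34) - 20 ≡ 38. → (34, 38)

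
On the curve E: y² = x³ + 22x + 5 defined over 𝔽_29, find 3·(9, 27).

Write Q = (9, 27).
Repeated addition: build up to 3Q.
2Q: tangent at (9, 27): λ = (3·9² + 22)/(2·27) ≡ 4/25. 25⁻¹ ≡ 7 (mod 29), so λ ≡ 4·7 ≡ 28.
  x = λ² - 9 - 9 = 784 - 18 ≡ 12; y = λ·(9 - 12) - 27 ≡ 5. → (12, 5)
3Q: (12, 5) + (9, 27). λ = (27 - 5)/(9 - 12) ≡ 22/26 mod 29. 26⁻¹ ≡ 19 (mod 29), so λ ≡ 12.
  x = λ² - 12 - 9 = 144 - 21 ≡ 7; y = λ·(12 - 7) - 5 ≡ 26. → (7, 26)

(7, 26)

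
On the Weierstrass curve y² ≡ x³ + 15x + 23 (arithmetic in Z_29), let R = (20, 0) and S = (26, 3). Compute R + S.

(20, 0) + (26, 3). λ = (3 - 0)/(26 - 20) ≡ 3/6 mod 29. 6⁻¹ ≡ 5 (mod 29) since 6·5 = 30 ≡ 1, so λ ≡ 15.
  x = λ² - 20 - 26 = 225 - 46 ≡ 5; y = λ·(20 - 5) - 0 ≡ 22. → (5, 22)

(5, 22)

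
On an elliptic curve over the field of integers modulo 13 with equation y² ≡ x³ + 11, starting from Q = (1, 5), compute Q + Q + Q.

Repeated addition: build up to 3Q.
2Q: tangent at (1, 5): λ = (3·1² + 0)/(2·5) ≡ 3/10. 10⁻¹ ≡ 4 (mod 13) since 10·4 = 40 ≡ 1, so λ ≡ 3·4 ≡ 12.
  x = λ² - 1 - 1 = 144 - 2 ≡ 12; y = λ·(1 - 12) - 5 ≡ 6. → (12, 6)
3Q: (12, 6) + (1, 5). λ = (5 - 6)/(1 - 12) ≡ 12/2 mod 13. 2⁻¹ ≡ 7 (mod 13), so λ ≡ 6.
  x = λ² - 12 - 1 = 36 - 13 ≡ 10; y = λ·(12 - 10) - 6 ≡ 6. → (10, 6)

(10, 6)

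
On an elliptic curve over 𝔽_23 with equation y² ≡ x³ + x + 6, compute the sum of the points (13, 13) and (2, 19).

(14, 21)

(13, 13) + (2, 19). λ = (19 - 13)/(2 - 13) ≡ 6/12 mod 23. 12⁻¹ ≡ 2 (mod 23), so λ ≡ 12.
  x = λ² - 13 - 2 = 144 - 15 ≡ 14; y = λ·(13 - 14) - 13 ≡ 21. → (14, 21)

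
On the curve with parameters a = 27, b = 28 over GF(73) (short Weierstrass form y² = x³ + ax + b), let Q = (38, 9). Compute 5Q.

Double-and-add on 5 = (101)₂. Start with Q = (38, 9) for the leading 1-bit.
double: tangent at (38, 9): λ = (3·38² + 27)/(2·9) ≡ 52/18. 18⁻¹ ≡ 69 (mod 73) since 18·69 = 1242 ≡ 1, so λ ≡ 52·69 ≡ 11.
  x = λ² - 38 - 38 = 121 - 76 ≡ 45; y = λ·(38 - 45) - 9 ≡ 60. → (45, 60)
double: tangent at (45, 60): λ = (3·45² + 27)/(2·60) ≡ 43/47. 47⁻¹ ≡ 14 (mod 73) since 47·14 = 658 ≡ 1, so λ ≡ 43·14 ≡ 18.
  x = λ² - 45 - 45 = 324 - 90 ≡ 15; y = λ·(45 - 15) - 60 ≡ 42. → (15, 42)
add Q: (15, 42) + (38, 9). λ = (9 - 42)/(38 - 15) ≡ 40/23 mod 73. 23⁻¹ ≡ 54 (mod 73) since 23·54 = 1242 ≡ 1, so λ ≡ 43.
  x = λ² - 15 - 38 = 1849 - 53 ≡ 44; y = λ·(15 - 44) - 42 ≡ 25. → (44, 25)

(44, 25)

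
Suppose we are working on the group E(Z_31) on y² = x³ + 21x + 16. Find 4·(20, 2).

Write G = (20, 2).
Double-and-add on 4 = (100)₂. Start with G = (20, 2) for the leading 1-bit.
double: tangent at (20, 2): λ = (3·20² + 21)/(2·2) ≡ 12/4. 4⁻¹ ≡ 8 (mod 31) since 4·8 = 32 ≡ 1, so λ ≡ 12·8 ≡ 3.
  x = λ² - 20 - 20 = 9 - 40 ≡ 0; y = λ·(20 - 0) - 2 ≡ 27. → (0, 27)
double: tangent at (0, 27): λ = (3·0² + 21)/(2·27) ≡ 21/23. 23⁻¹ ≡ 27 (mod 31), so λ ≡ 21·27 ≡ 9.
  x = λ² - 0 - 0 = 81 - 0 ≡ 19; y = λ·(0 - 19) - 27 ≡ 19. → (19, 19)

(19, 19)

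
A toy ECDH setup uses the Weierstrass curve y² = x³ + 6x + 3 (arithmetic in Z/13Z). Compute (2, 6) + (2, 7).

O

The two points share x = 2 and their y-coordinates satisfy 6 + 7 ≡ 0 (mod 13), so they are inverses. Their sum is O.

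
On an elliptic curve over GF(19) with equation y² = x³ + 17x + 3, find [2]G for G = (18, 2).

(8, 10)

tangent at (18, 2): λ = (3·18² + 17)/(2·2) ≡ 1/4. 4⁻¹ ≡ 5 (mod 19), so λ ≡ 1·5 ≡ 5.
  x = λ² - 18 - 18 = 25 - 36 ≡ 8; y = λ·(18 - 8) - 2 ≡ 10. → (8, 10)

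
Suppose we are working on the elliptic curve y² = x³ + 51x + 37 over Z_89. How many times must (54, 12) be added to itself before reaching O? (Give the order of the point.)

9

2P: tangent at (54, 12): λ = (3·54² + 51)/(2·12) ≡ 77/24. 24⁻¹ ≡ 26 (mod 89) since 24·26 = 624 ≡ 1, so λ ≡ 77·26 ≡ 44.
  x = λ² - 54 - 54 = 1936 - 108 ≡ 48; y = λ·(54 - 48) - 12 ≡ 74. → (48, 74)
3P: (48, 74) + (54, 12). λ = (12 - 74)/(54 - 48) ≡ 27/6 mod 89. 6⁻¹ ≡ 15 (mod 89), so λ ≡ 49.
  x = λ² - 48 - 54 = 2401 - 102 ≡ 74; y = λ·(48 - 74) - 74 ≡ 76. → (74, 76)
4P: (74, 76) + (54, 12). λ = (12 - 76)/(54 - 74) ≡ 25/69 mod 89. 69⁻¹ ≡ 40 (mod 89), so λ ≡ 21.
  x = λ² - 74 - 54 = 441 - 128 ≡ 46; y = λ·(74 - 46) - 76 ≡ 67. → (46, 67)
5P: (46, 67) + (54, 12). λ = (12 - 67)/(54 - 46) ≡ 34/8 mod 89. 8⁻¹ ≡ 78 (mod 89) since 8·78 = 624 ≡ 1, so λ ≡ 71.
  x = λ² - 46 - 54 = 5041 - 100 ≡ 46; y = λ·(46 - 46) - 67 ≡ 22. → (46, 22)
6P: (46, 22) + (54, 12). λ = (12 - 22)/(54 - 46) ≡ 79/8 mod 89. 8⁻¹ ≡ 78 (mod 89), so λ ≡ 21.
  x = λ² - 46 - 54 = 441 - 100 ≡ 74; y = λ·(46 - 74) - 22 ≡ 13. → (74, 13)
7P: (74, 13) + (54, 12). λ = (12 - 13)/(54 - 74) ≡ 88/69 mod 89. 69⁻¹ ≡ 40 (mod 89), so λ ≡ 49.
  x = λ² - 74 - 54 = 2401 - 128 ≡ 48; y = λ·(74 - 48) - 13 ≡ 15. → (48, 15)
8P: (48, 15) + (54, 12). λ = (12 - 15)/(54 - 48) ≡ 86/6 mod 89. 6⁻¹ ≡ 15 (mod 89), so λ ≡ 44.
  x = λ² - 48 - 54 = 1936 - 102 ≡ 54; y = λ·(48 - 54) - 15 ≡ 77. → (54, 77)
9P: (54, 77) + (54, 12): same x and y₁ ≡ -y₂, so the sum is O.
9P = O, so the order is 9.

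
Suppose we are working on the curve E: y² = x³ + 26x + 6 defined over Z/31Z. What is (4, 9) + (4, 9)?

(20, 1)

tangent at (4, 9): λ = (3·4² + 26)/(2·9) ≡ 12/18. 18⁻¹ ≡ 19 (mod 31) since 18·19 = 342 ≡ 1, so λ ≡ 12·19 ≡ 11.
  x = λ² - 4 - 4 = 121 - 8 ≡ 20; y = λ·(4 - 20) - 9 ≡ 1. → (20, 1)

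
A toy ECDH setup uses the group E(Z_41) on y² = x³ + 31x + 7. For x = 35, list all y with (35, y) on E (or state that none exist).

x³ + 31x + 7 = 43967 ≡ 15 (mod 41).
15 is a non-residue mod 41; no y exists.

none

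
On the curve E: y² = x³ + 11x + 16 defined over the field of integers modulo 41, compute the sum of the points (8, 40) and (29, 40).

(4, 1)

(8, 40) + (29, 40). λ = (40 - 40)/(29 - 8) ≡ 0/21 mod 41. 21⁻¹ ≡ 2 (mod 41), so λ ≡ 0.
  x = λ² - 8 - 29 = 0 - 37 ≡ 4; y = λ·(8 - 4) - 40 ≡ 1. → (4, 1)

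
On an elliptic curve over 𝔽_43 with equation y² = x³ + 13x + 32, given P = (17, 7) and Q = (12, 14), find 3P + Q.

(16, 6)

First 3P:
Repeated addition: build up to 3P.
2P: tangent at (17, 7): λ = (3·17² + 13)/(2·7) ≡ 20/14. 14⁻¹ ≡ 40 (mod 43) since 14·40 = 560 ≡ 1, so λ ≡ 20·40 ≡ 26.
  x = λ² - 17 - 17 = 676 - 34 ≡ 40; y = λ·(17 - 40) - 7 ≡ 40. → (40, 40)
3P: (40, 40) + (17, 7). λ = (7 - 40)/(17 - 40) ≡ 10/20 mod 43. 20⁻¹ ≡ 28 (mod 43) since 20·28 = 560 ≡ 1, so λ ≡ 22.
  x = λ² - 40 - 17 = 484 - 57 ≡ 40; y = λ·(40 - 40) - 40 ≡ 3. → (40, 3)
3P = (40, 3).
Finally 3P + Q:
(40, 3) + (12, 14). λ = (14 - 3)/(12 - 40) ≡ 11/15 mod 43. 15⁻¹ ≡ 23 (mod 43) since 15·23 = 345 ≡ 1, so λ ≡ 38.
  x = λ² - 40 - 12 = 1444 - 52 ≡ 16; y = λ·(40 - 16) - 3 ≡ 6. → (16, 6)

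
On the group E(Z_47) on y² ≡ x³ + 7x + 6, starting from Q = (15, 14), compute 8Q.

Repeated addition: build up to 8Q.
2Q: tangent at (15, 14): λ = (3·15² + 7)/(2·14) ≡ 24/28. 28⁻¹ ≡ 42 (mod 47) since 28·42 = 1176 ≡ 1, so λ ≡ 24·42 ≡ 21.
  x = λ² - 15 - 15 = 441 - 30 ≡ 35; y = λ·(15 - 35) - 14 ≡ 36. → (35, 36)
3Q: (35, 36) + (15, 14). λ = (14 - 36)/(15 - 35) ≡ 25/27 mod 47. 27⁻¹ ≡ 7 (mod 47), so λ ≡ 34.
  x = λ² - 35 - 15 = 1156 - 50 ≡ 25; y = λ·(35 - 25) - 36 ≡ 22. → (25, 22)
4Q: (25, 22) + (15, 14). λ = (14 - 22)/(15 - 25) ≡ 39/37 mod 47. 37⁻¹ ≡ 14 (mod 47) since 37·14 = 518 ≡ 1, so λ ≡ 29.
  x = λ² - 25 - 15 = 841 - 40 ≡ 2; y = λ·(25 - 2) - 22 ≡ 34. → (2, 34)
5Q: (2, 34) + (15, 14). λ = (14 - 34)/(15 - 2) ≡ 27/13 mod 47. 13⁻¹ ≡ 29 (mod 47), so λ ≡ 31.
  x = λ² - 2 - 15 = 961 - 17 ≡ 4; y = λ·(2 - 4) - 34 ≡ 45. → (4, 45)
6Q: (4, 45) + (15, 14). λ = (14 - 45)/(15 - 4) ≡ 16/11 mod 47. 11⁻¹ ≡ 30 (mod 47), so λ ≡ 10.
  x = λ² - 4 - 15 = 100 - 19 ≡ 34; y = λ·(4 - 34) - 45 ≡ 31. → (34, 31)
7Q: (34, 31) + (15, 14). λ = (14 - 31)/(15 - 34) ≡ 30/28 mod 47. 28⁻¹ ≡ 42 (mod 47) since 28·42 = 1176 ≡ 1, so λ ≡ 38.
  x = λ² - 34 - 15 = 1444 - 49 ≡ 32; y = λ·(34 - 32) - 31 ≡ 45. → (32, 45)
8Q: (32, 45) + (15, 14). λ = (14 - 45)/(15 - 32) ≡ 16/30 mod 47. 30⁻¹ ≡ 11 (mod 47), so λ ≡ 35.
  x = λ² - 32 - 15 = 1225 - 47 ≡ 3; y = λ·(32 - 3) - 45 ≡ 30. → (3, 30)

(3, 30)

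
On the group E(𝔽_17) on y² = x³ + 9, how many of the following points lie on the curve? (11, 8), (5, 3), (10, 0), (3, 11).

(11, 8): 8² ≡ 13, rhs ≡ 14 → off.
(5, 3): 3² ≡ 9, rhs ≡ 15 → off.
(10, 0): 0² ≡ 0, rhs ≡ 6 → off.
(3, 11): 11² ≡ 2, rhs ≡ 2 → on.

1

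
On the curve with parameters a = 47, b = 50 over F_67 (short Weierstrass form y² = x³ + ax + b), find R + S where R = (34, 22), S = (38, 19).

(34, 22) + (38, 19). λ = (19 - 22)/(38 - 34) ≡ 64/4 mod 67. 4⁻¹ ≡ 17 (mod 67) since 4·17 = 68 ≡ 1, so λ ≡ 16.
  x = λ² - 34 - 38 = 256 - 72 ≡ 50; y = λ·(34 - 50) - 22 ≡ 57. → (50, 57)

(50, 57)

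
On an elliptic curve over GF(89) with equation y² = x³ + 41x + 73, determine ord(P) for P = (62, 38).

2P: tangent at (62, 38): λ = (3·62² + 41)/(2·38) ≡ 3/76. 76⁻¹ ≡ 41 (mod 89), so λ ≡ 3·41 ≡ 34.
  x = λ² - 62 - 62 = 1156 - 124 ≡ 53; y = λ·(62 - 53) - 38 ≡ 1. → (53, 1)
3P: (53, 1) + (62, 38). λ = (38 - 1)/(62 - 53) ≡ 37/9 mod 89. 9⁻¹ ≡ 10 (mod 89), so λ ≡ 14.
  x = λ² - 53 - 62 = 196 - 115 ≡ 81; y = λ·(53 - 81) - 1 ≡ 52. → (81, 52)
4P: (81, 52) + (62, 38). λ = (38 - 52)/(62 - 81) ≡ 75/70 mod 89. 70⁻¹ ≡ 14 (mod 89) since 70·14 = 980 ≡ 1, so λ ≡ 71.
  x = λ² - 81 - 62 = 5041 - 143 ≡ 3; y = λ·(81 - 3) - 52 ≡ 57. → (3, 57)
5P: (3, 57) + (62, 38). λ = (38 - 57)/(62 - 3) ≡ 70/59 mod 89. 59⁻¹ ≡ 86 (mod 89) since 59·86 = 5074 ≡ 1, so λ ≡ 57.
  x = λ² - 3 - 62 = 3249 - 65 ≡ 69; y = λ·(3 - 69) - 57 ≡ 8. → (69, 8)
6P: (69, 8) + (62, 38). λ = (38 - 8)/(62 - 69) ≡ 30/82 mod 89. 82⁻¹ ≡ 38 (mod 89) since 82·38 = 3116 ≡ 1, so λ ≡ 72.
  x = λ² - 69 - 62 = 5184 - 131 ≡ 69; y = λ·(69 - 69) - 8 ≡ 81. → (69, 81)
7P: (69, 81) + (62, 38). λ = (38 - 81)/(62 - 69) ≡ 46/82 mod 89. 82⁻¹ ≡ 38 (mod 89), so λ ≡ 57.
  x = λ² - 69 - 62 = 3249 - 131 ≡ 3; y = λ·(69 - 3) - 81 ≡ 32. → (3, 32)
8P: (3, 32) + (62, 38). λ = (38 - 32)/(62 - 3) ≡ 6/59 mod 89. 59⁻¹ ≡ 86 (mod 89), so λ ≡ 71.
  x = λ² - 3 - 62 = 5041 - 65 ≡ 81; y = λ·(3 - 81) - 32 ≡ 37. → (81, 37)
9P: (81, 37) + (62, 38). λ = (38 - 37)/(62 - 81) ≡ 1/70 mod 89. 70⁻¹ ≡ 14 (mod 89), so λ ≡ 14.
  x = λ² - 81 - 62 = 196 - 143 ≡ 53; y = λ·(81 - 53) - 37 ≡ 88. → (53, 88)
10P: (53, 88) + (62, 38). λ = (38 - 88)/(62 - 53) ≡ 39/9 mod 89. 9⁻¹ ≡ 10 (mod 89), so λ ≡ 34.
  x = λ² - 53 - 62 = 1156 - 115 ≡ 62; y = λ·(53 - 62) - 88 ≡ 51. → (62, 51)
11P: (62, 51) + (62, 38): same x and y₁ ≡ -y₂, so the sum is ∞.
11P = ∞, so the order is 11.

11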